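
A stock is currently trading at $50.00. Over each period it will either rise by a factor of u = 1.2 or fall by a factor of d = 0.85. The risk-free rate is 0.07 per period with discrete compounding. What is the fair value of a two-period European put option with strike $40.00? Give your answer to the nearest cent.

$0.47

Risk-neutral probability p = (1 + 0.07 − 0.85)/(1.2 − 0.85) = 0.2200/0.3500 = 0.6286
Terminal stock prices: S_uu = 72, S_ud = 51, S_dd = 36.12
Terminal payoffs (K − S): max(-32, 0) = 0, max(-11, 0) = 0, max(3.875, 0) = 3.875
Node u (S = 60): V_u = 1/1.07·[0.6286·0.0000 + 0.3714·0.0000] = 0.0000
Node d (S = 42.5): V_d = 1/1.07·[0.6286·0.0000 + 0.3714·3.8750] = 1.3451
Node 0 (S = 50): V_0 = 1/1.07·[0.6286·0.0000 + 0.3714·1.3451] = 0.4669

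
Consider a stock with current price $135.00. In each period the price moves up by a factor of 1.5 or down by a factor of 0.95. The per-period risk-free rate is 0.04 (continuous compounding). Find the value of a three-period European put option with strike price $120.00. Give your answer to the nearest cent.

Risk-neutral probability p = (e^0.04 − 0.95)/(1.5 − 0.95) = 0.0908/0.5500 = 0.1651
Terminal stock prices: S_uuu = 455.6, S_uud = 288.6, S_udd = 182.8, S_ddd = 115.7
Terminal payoffs (K − S): max(-335.6, 0) = 0, max(-168.6, 0) = 0, max(-62.76, 0) = 0, max(4.254, 0) = 4.254
Node uu (S = 303.8): V_uu = e^(−0.04)·[0.1651·0.0000 + 0.8349·0.0000] = 0.0000
Node ud (S = 192.4): V_ud = e^(−0.04)·[0.1651·0.0000 + 0.8349·0.0000] = 0.0000
Node dd (S = 121.8): V_dd = e^(−0.04)·[0.1651·0.0000 + 0.8349·4.2544] = 3.4127
Node u (S = 202.5): V_u = e^(−0.04)·[0.1651·0.0000 + 0.8349·0.0000] = 0.0000
Node d (S = 128.2): V_d = e^(−0.04)·[0.1651·0.0000 + 0.8349·3.4127] = 2.7375
Node 0 (S = 135): V_0 = e^(−0.04)·[0.1651·0.0000 + 0.8349·2.7375] = 2.1959

$2.20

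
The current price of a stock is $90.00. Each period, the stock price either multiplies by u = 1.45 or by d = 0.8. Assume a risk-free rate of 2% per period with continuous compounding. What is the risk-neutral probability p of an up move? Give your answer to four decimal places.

Risk-neutral probability p = (e^0.02 − 0.8)/(1.45 − 0.8) = 0.2202/0.6500 = 0.3388

p = 0.3388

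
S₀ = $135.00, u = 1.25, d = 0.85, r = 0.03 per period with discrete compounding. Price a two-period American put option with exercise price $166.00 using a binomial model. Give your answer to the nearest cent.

$32.63

Risk-neutral probability p = (1 + 0.03 − 0.85)/(1.25 − 0.85) = 0.1800/0.4000 = 0.4500
Terminal stock prices: S_uu = 210.9, S_ud = 143.4, S_dd = 97.54
Terminal payoffs (K − S): max(-44.94, 0) = 0, max(22.56, 0) = 22.56, max(68.46, 0) = 68.46
Node u (S = 168.8): continuation = 1/1.03·[0.4500·0.0000 + 0.5500·22.5625] = 12.0479; exercise value = 0.0000 ≤ continuation, so V_u = 12.0479
Node d (S = 114.8): continuation = 1/1.03·[0.4500·22.5625 + 0.5500·68.4625] = 46.4150; exercise value = 51.2500 > continuation, so V_d = 51.2500 (exercise)
Node 0 (S = 135): continuation = 1/1.03·[0.4500·12.0479 + 0.5500·51.2500] = 32.6302; exercise value = 31.0000 ≤ continuation, so V_0 = 32.6302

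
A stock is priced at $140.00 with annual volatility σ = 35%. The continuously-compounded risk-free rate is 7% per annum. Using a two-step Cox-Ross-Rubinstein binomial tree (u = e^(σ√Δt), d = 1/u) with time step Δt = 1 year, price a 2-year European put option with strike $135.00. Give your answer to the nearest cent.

CRR parameters: u = e^(σ√Δt) = e^(0.35·√1) = 1.4191, d = 1/u = 0.7047
Per-period rate: rΔt = 0.07·1 = 0.07, so R = e^0.07 = 1.0725
Risk-neutral probability p = (e^0.07 − 0.7047)/(1.4191 − 0.7047) = 0.3678/0.7144 = 0.5149
Terminal stock prices: S_uu = 281.9, S_ud = 140, S_dd = 69.52
Terminal payoffs (K − S): max(-146.9, 0) = 0, max(-5, 0) = 0, max(65.48, 0) = 65.48
Node u (S = 198.7): V_u = e^(−0.07)·[0.5149·0.0000 + 0.4851·0.0000] = 0.0000
Node d (S = 98.66): V_d = e^(−0.07)·[0.5149·0.0000 + 0.4851·65.4781] = 29.6172
Node 0 (S = 140): V_0 = e^(−0.07)·[0.5149·0.0000 + 0.4851·29.6172] = 13.3965

$13.40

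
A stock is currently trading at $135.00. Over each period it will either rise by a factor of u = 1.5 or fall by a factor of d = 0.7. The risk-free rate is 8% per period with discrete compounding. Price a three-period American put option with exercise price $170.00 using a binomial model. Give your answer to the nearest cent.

Risk-neutral probability p = (1 + 0.08 − 0.7)/(1.5 − 0.7) = 0.3800/0.8000 = 0.4750
Terminal stock prices: S_uuu = 455.6, S_uud = 212.6, S_udd = 99.22, S_ddd = 46.3
Terminal payoffs (K − S): max(-285.6, 0) = 0, max(-42.62, 0) = 0, max(70.78, 0) = 70.78, max(123.7, 0) = 123.7
Node uu (S = 303.8): continuation = 1/1.08·[0.4750·0.0000 + 0.5250·0.0000] = 0.0000; exercise value = 0.0000 ≤ continuation, so V_uu = 0.0000
Node ud (S = 141.8): continuation = 1/1.08·[0.4750·0.0000 + 0.5250·70.7750] = 34.4045; exercise value = 28.2500 ≤ continuation, so V_ud = 34.4045
Node dd (S = 66.15): continuation = 1/1.08·[0.4750·70.7750 + 0.5250·123.6950] = 91.2574; exercise value = 103.8500 > continuation, so V_dd = 103.8500 (exercise)
Node u (S = 202.5): continuation = 1/1.08·[0.4750·0.0000 + 0.5250·34.4045] = 16.7244; exercise value = 0.0000 ≤ continuation, so V_u = 16.7244
Node d (S = 94.5): continuation = 1/1.08·[0.4750·34.4045 + 0.5250·103.8500] = 65.6143; exercise value = 75.5000 > continuation, so V_d = 75.5000 (exercise)
Node 0 (S = 135): continuation = 1/1.08·[0.4750·16.7244 + 0.5250·75.5000] = 44.0570; exercise value = 35.0000 ≤ continuation, so V_0 = 44.0570

$44.06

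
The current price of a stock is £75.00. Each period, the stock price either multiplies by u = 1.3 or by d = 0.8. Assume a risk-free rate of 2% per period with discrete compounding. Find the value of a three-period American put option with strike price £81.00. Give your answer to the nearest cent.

Risk-neutral probability p = (1 + 0.02 − 0.8)/(1.3 − 0.8) = 0.2200/0.5000 = 0.4400
Terminal stock prices: S_uuu = 164.8, S_uud = 101.4, S_udd = 62.4, S_ddd = 38.4
Terminal payoffs (K − S): max(-83.78, 0) = 0, max(-20.4, 0) = 0, max(18.6, 0) = 18.6, max(42.6, 0) = 42.6
Node uu (S = 126.8): continuation = 1/1.02·[0.4400·0.0000 + 0.5600·0.0000] = 0.0000; exercise value = 0.0000 ≤ continuation, so V_uu = 0.0000
Node ud (S = 78): continuation = 1/1.02·[0.4400·0.0000 + 0.5600·18.6000] = 10.2118; exercise value = 3.0000 ≤ continuation, so V_ud = 10.2118
Node dd (S = 48): continuation = 1/1.02·[0.4400·18.6000 + 0.5600·42.6000] = 31.4118; exercise value = 33.0000 > continuation, so V_dd = 33.0000 (exercise)
Node u (S = 97.5): continuation = 1/1.02·[0.4400·0.0000 + 0.5600·10.2118] = 5.6065; exercise value = 0.0000 ≤ continuation, so V_u = 5.6065
Node d (S = 60): continuation = 1/1.02·[0.4400·10.2118 + 0.5600·33.0000] = 22.5227; exercise value = 21.0000 ≤ continuation, so V_d = 22.5227
Node 0 (S = 75): continuation = 1/1.02·[0.4400·5.6065 + 0.5600·22.5227] = 14.7839; exercise value = 6.0000 ≤ continuation, so V_0 = 14.7839

£14.78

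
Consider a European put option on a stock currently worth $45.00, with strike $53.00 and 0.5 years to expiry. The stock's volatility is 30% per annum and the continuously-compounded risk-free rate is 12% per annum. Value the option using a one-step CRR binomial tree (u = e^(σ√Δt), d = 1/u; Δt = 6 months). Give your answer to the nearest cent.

CRR parameters: u = e^(σ√Δt) = e^(0.3·√0.5) = 1.2363, d = 1/u = 0.8089
Per-period rate: rΔt = 0.12·0.5 = 0.06, so R = e^0.06 = 1.0618
Risk-neutral probability p = (e^0.06 − 0.8089)/(1.2363 − 0.8089) = 0.2530/0.4275 = 0.5918
Terminal stock prices: S_u = 55.63, S_d = 36.4
Terminal payoffs (K − S): max(-2.634, 0) = 0, max(16.6, 0) = 16.6
Node 0 (S = 45): V_0 = e^(−0.06)·[0.5918·0.0000 + 0.4082·16.6014] = 6.3816

$6.38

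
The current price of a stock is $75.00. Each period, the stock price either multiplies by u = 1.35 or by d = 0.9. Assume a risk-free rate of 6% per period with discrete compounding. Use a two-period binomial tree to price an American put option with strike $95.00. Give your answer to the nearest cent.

Risk-neutral probability p = (1 + 0.06 − 0.9)/(1.35 − 0.9) = 0.1600/0.4500 = 0.3556
Terminal stock prices: S_uu = 136.7, S_ud = 91.12, S_dd = 60.75
Terminal payoffs (K − S): max(-41.69, 0) = 0, max(3.875, 0) = 3.875, max(34.25, 0) = 34.25
Node u (S = 101.2): continuation = 1/1.06·[0.3556·0.0000 + 0.6444·3.8750] = 2.3559; exercise value = 0.0000 ≤ continuation, so V_u = 2.3559
Node d (S = 67.5): continuation = 1/1.06·[0.3556·3.8750 + 0.6444·34.2500] = 22.1226; exercise value = 27.5000 > continuation, so V_d = 27.5000 (exercise)
Node 0 (S = 75): continuation = 1/1.06·[0.3556·2.3559 + 0.6444·27.5000] = 17.5093; exercise value = 20.0000 > continuation, so V_0 = 20.0000 (exercise)

$20.00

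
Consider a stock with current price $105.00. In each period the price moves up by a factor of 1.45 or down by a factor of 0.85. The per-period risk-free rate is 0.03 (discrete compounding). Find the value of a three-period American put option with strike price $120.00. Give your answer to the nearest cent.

Risk-neutral probability p = (1 + 0.03 − 0.85)/(1.45 − 0.85) = 0.1800/0.6000 = 0.3000
Terminal stock prices: S_uuu = 320.1, S_uud = 187.6, S_udd = 110, S_ddd = 64.48
Terminal payoffs (K − S): max(-200.1, 0) = 0, max(-67.65, 0) = 0, max(9.999, 0) = 9.999, max(55.52, 0) = 55.52
Node uu (S = 220.8): continuation = 1/1.03·[0.3000·0.0000 + 0.7000·0.0000] = 0.0000; exercise value = 0.0000 ≤ continuation, so V_uu = 0.0000
Node ud (S = 129.4): continuation = 1/1.03·[0.3000·0.0000 + 0.7000·9.9994] = 6.7957; exercise value = 0.0000 ≤ continuation, so V_ud = 6.7957
Node dd (S = 75.86): continuation = 1/1.03·[0.3000·9.9994 + 0.7000·55.5169] = 40.6424; exercise value = 44.1375 > continuation, so V_dd = 44.1375 (exercise)
Node u (S = 152.2): continuation = 1/1.03·[0.3000·0.0000 + 0.7000·6.7957] = 4.6184; exercise value = 0.0000 ≤ continuation, so V_u = 4.6184
Node d (S = 89.25): continuation = 1/1.03·[0.3000·6.7957 + 0.7000·44.1375] = 31.9757; exercise value = 30.7500 ≤ continuation, so V_d = 31.9757
Node 0 (S = 105): continuation = 1/1.03·[0.3000·4.6184 + 0.7000·31.9757] = 23.0762; exercise value = 15.0000 ≤ continuation, so V_0 = 23.0762

$23.08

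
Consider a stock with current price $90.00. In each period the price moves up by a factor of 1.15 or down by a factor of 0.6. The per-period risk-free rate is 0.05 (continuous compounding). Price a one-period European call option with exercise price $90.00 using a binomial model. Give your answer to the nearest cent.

Risk-neutral probability p = (e^0.05 − 0.6)/(1.15 − 0.6) = 0.4513/0.5500 = 0.8205
Terminal stock prices: S_u = 103.5, S_d = 54
Terminal payoffs (S − K): max(13.5, 0) = 13.5, max(-36, 0) = 0
Node 0 (S = 90): V_0 = e^(−0.05)·[0.8205·13.5000 + 0.1795·0.0000] = 10.5364

$10.54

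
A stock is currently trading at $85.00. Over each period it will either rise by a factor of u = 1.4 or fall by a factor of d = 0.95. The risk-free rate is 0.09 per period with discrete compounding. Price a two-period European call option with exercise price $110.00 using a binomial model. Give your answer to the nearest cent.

Risk-neutral probability p = (1 + 0.09 − 0.95)/(1.4 − 0.95) = 0.1400/0.4500 = 0.3111
Terminal stock prices: S_uu = 166.6, S_ud = 113, S_dd = 76.71
Terminal payoffs (S − K): max(56.6, 0) = 56.6, max(3.05, 0) = 3.05, max(-33.29, 0) = 0
Node u (S = 119): V_u = 1/1.09·[0.3111·56.6000 + 0.6889·3.0500] = 18.0826
Node d (S = 80.75): V_d = 1/1.09·[0.3111·3.0500 + 0.6889·0.0000] = 0.8705
Node 0 (S = 85): V_0 = 1/1.09·[0.3111·18.0826 + 0.6889·0.8705] = 5.7114

$5.71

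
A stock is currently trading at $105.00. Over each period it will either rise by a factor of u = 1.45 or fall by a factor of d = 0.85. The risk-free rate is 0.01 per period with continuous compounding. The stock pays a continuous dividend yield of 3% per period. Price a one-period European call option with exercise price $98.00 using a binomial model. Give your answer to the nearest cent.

Per-period risk-free factor R = e^0.01 = 1.0101; dividend-adjusted growth = e^(0.01−0.03) = 0.9802.
Risk-neutral probability p = (0.9802 − 0.85)/(1.45 − 0.85) = 0.1302/0.6000 = 0.2170
Terminal stock prices: S_u = 152.2, S_d = 89.25
Terminal payoffs (S − K): max(54.25, 0) = 54.25, max(-8.75, 0) = 0
Node 0 (S = 105): V_0 = e^(−0.01)·[0.2170·54.2500 + 0.7830·0.0000] = 11.6550

$11.65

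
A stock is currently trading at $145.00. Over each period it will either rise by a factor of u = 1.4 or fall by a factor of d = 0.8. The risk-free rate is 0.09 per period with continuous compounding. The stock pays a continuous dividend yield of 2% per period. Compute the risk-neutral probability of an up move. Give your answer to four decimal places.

p = 0.4542

Per-period risk-free factor R = e^0.09 = 1.0942; dividend-adjusted growth = e^(0.09−0.02) = 1.0725.
Risk-neutral probability p = (1.0725 − 0.8)/(1.4 − 0.8) = 0.2725/0.6000 = 0.4542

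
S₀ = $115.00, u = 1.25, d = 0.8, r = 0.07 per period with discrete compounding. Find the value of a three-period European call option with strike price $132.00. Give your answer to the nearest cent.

Risk-neutral probability p = (1 + 0.07 − 0.8)/(1.25 − 0.8) = 0.2700/0.4500 = 0.6000
Terminal stock prices: S_uuu = 224.6, S_uud = 143.8, S_udd = 92, S_ddd = 58.88
Terminal payoffs (S − K): max(92.61, 0) = 92.61, max(11.75, 0) = 11.75, max(-40, 0) = 0, max(-73.12, 0) = 0
Node uu (S = 179.7): V_uu = 1/1.07·[0.6000·92.6094 + 0.4000·11.7500] = 56.3230
Node ud (S = 115): V_ud = 1/1.07·[0.6000·11.7500 + 0.4000·0.0000] = 6.5888
Node dd (S = 73.6): V_dd = 1/1.07·[0.6000·0.0000 + 0.4000·0.0000] = 0.0000
Node u (S = 143.8): V_u = 1/1.07·[0.6000·56.3230 + 0.4000·6.5888] = 34.0461
Node d (S = 92): V_d = 1/1.07·[0.6000·6.5888 + 0.4000·0.0000] = 3.6946
Node 0 (S = 115): V_0 = 1/1.07·[0.6000·34.0461 + 0.4000·3.6946] = 20.4724

$20.47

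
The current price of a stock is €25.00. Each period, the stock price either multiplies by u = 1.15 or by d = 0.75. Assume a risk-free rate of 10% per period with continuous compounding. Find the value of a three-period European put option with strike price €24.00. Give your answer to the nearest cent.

Risk-neutral probability p = (e^0.1 − 0.75)/(1.15 − 0.75) = 0.3552/0.4000 = 0.8879
Terminal stock prices: S_uuu = 38.02, S_uud = 24.8, S_udd = 16.17, S_ddd = 10.55
Terminal payoffs (K − S): max(-14.02, 0) = 0, max(-0.7969, 0) = 0, max(7.828, 0) = 7.828, max(13.45, 0) = 13.45
Node uu (S = 33.06): V_uu = e^(−0.1)·[0.8879·0.0000 + 0.1121·0.0000] = 0.0000
Node ud (S = 21.56): V_ud = e^(−0.1)·[0.8879·0.0000 + 0.1121·7.8281] = 0.7938
Node dd (S = 14.06): V_dd = e^(−0.1)·[0.8879·7.8281 + 0.1121·13.4531] = 7.6536
Node u (S = 28.75): V_u = e^(−0.1)·[0.8879·0.0000 + 0.1121·0.7938] = 0.0805
Node d (S = 18.75): V_d = e^(−0.1)·[0.8879·0.7938 + 0.1121·7.6536] = 1.4139
Node 0 (S = 25): V_0 = e^(−0.1)·[0.8879·0.0805 + 0.1121·1.4139] = 0.2081

€0.21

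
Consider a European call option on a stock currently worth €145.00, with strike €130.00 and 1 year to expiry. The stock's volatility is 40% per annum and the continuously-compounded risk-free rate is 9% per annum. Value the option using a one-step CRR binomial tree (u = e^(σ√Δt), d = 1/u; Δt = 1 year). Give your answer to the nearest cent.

€40.70

CRR parameters: u = e^(σ√Δt) = e^(0.4·√1) = 1.4918, d = 1/u = 0.6703
Per-period rate: rΔt = 0.09·1 = 0.09, so R = e^0.09 = 1.0942
Risk-neutral probability p = (e^0.09 − 0.6703)/(1.4918 − 0.6703) = 0.4239/0.8215 = 0.5159
Terminal stock prices: S_u = 216.3, S_d = 97.2
Terminal payoffs (S − K): max(86.31, 0) = 86.31, max(-32.8, 0) = 0
Node 0 (S = 145): V_0 = e^(−0.09)·[0.5159·86.3146 + 0.4841·0.0000] = 40.7009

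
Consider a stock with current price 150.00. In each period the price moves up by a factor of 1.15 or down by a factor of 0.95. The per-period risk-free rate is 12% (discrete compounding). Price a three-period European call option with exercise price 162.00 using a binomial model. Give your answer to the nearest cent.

Risk-neutral probability p = (1 + 0.12 − 0.95)/(1.15 − 0.95) = 0.1700/0.2000 = 0.8500
Terminal stock prices: S_uuu = 228.1, S_uud = 188.5, S_udd = 155.7, S_ddd = 128.6
Terminal payoffs (S − K): max(66.13, 0) = 66.13, max(26.46, 0) = 26.46, max(-6.319, 0) = 0, max(-33.39, 0) = 0
Node uu (S = 198.4): V_uu = 1/1.12·[0.8500·66.1312 + 0.1500·26.4562] = 53.7321
Node ud (S = 163.9): V_ud = 1/1.12·[0.8500·26.4562 + 0.1500·0.0000] = 20.0784
Node dd (S = 135.4): V_dd = 1/1.12·[0.8500·0.0000 + 0.1500·0.0000] = 0.0000
Node u (S = 172.5): V_u = 1/1.12·[0.8500·53.7321 + 0.1500·20.0784] = 43.4679
Node d (S = 142.5): V_d = 1/1.12·[0.8500·20.0784 + 0.1500·0.0000] = 15.2381
Node 0 (S = 150): V_0 = 1/1.12·[0.8500·43.4679 + 0.1500·15.2381] = 35.0299

35.03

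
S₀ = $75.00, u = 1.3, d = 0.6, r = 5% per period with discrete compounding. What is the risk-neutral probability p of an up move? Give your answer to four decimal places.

Risk-neutral probability p = (1 + 0.05 − 0.6)/(1.3 − 0.6) = 0.4500/0.7000 = 0.6429

p = 0.6429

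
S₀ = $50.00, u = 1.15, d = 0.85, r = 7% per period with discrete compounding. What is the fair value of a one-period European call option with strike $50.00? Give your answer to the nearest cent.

Risk-neutral probability p = (1 + 0.07 − 0.85)/(1.15 − 0.85) = 0.2200/0.3000 = 0.7333
Terminal stock prices: S_u = 57.5, S_d = 42.5
Terminal payoffs (S − K): max(7.5, 0) = 7.5, max(-7.5, 0) = 0
Node 0 (S = 50): V_0 = 1/1.07·[0.7333·7.5000 + 0.2667·0.0000] = 5.1402

$5.14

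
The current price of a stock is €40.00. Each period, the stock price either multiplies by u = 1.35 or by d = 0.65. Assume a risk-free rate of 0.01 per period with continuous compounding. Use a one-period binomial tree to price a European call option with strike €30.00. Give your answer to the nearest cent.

Risk-neutral probability p = (e^0.01 − 0.65)/(1.35 − 0.65) = 0.3601/0.7000 = 0.5144
Terminal stock prices: S_u = 54, S_d = 26
Terminal payoffs (S − K): max(24, 0) = 24, max(-4, 0) = 0
Node 0 (S = 40): V_0 = e^(−0.01)·[0.5144·24.0000 + 0.4856·0.0000] = 12.2217

€12.22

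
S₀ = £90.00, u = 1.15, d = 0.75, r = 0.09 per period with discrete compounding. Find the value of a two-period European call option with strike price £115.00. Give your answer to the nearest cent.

£2.45

Risk-neutral probability p = (1 + 0.09 − 0.75)/(1.15 − 0.75) = 0.3400/0.4000 = 0.8500
Terminal stock prices: S_uu = 119, S_ud = 77.62, S_dd = 50.62
Terminal payoffs (S − K): max(4.025, 0) = 4.025, max(-37.38, 0) = 0, max(-64.38, 0) = 0
Node u (S = 103.5): V_u = 1/1.09·[0.8500·4.0250 + 0.1500·0.0000] = 3.1388
Node d (S = 67.5): V_d = 1/1.09·[0.8500·0.0000 + 0.1500·0.0000] = 0.0000
Node 0 (S = 90): V_0 = 1/1.09·[0.8500·3.1388 + 0.1500·0.0000] = 2.4477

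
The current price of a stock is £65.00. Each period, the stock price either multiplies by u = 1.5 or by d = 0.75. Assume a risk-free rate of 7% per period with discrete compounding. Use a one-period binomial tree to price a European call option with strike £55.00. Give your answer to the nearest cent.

£16.95

Risk-neutral probability p = (1 + 0.07 − 0.75)/(1.5 − 0.75) = 0.3200/0.7500 = 0.4267
Terminal stock prices: S_u = 97.5, S_d = 48.75
Terminal payoffs (S − K): max(42.5, 0) = 42.5, max(-6.25, 0) = 0
Node 0 (S = 65): V_0 = 1/1.07·[0.4267·42.5000 + 0.5733·0.0000] = 16.9470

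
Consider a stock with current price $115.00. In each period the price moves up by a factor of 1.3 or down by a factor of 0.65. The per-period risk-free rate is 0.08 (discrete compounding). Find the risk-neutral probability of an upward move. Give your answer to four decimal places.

p = 0.6615

Risk-neutral probability p = (1 + 0.08 − 0.65)/(1.3 − 0.65) = 0.4300/0.6500 = 0.6615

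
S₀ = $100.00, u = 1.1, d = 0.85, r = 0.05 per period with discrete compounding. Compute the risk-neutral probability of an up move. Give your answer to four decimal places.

p = 0.8000

Risk-neutral probability p = (1 + 0.05 − 0.85)/(1.1 − 0.85) = 0.2000/0.2500 = 0.8000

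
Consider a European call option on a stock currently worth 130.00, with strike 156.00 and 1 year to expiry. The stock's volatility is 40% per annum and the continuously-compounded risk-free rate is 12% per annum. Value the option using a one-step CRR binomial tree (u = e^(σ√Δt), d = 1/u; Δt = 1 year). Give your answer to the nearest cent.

CRR parameters: u = e^(σ√Δt) = e^(0.4·√1) = 1.4918, d = 1/u = 0.6703
Per-period rate: rΔt = 0.12·1 = 0.12, so R = e^0.12 = 1.1275
Risk-neutral probability p = (e^0.12 − 0.6703)/(1.4918 − 0.6703) = 0.4572/0.8215 = 0.5565
Terminal stock prices: S_u = 193.9, S_d = 87.14
Terminal payoffs (S − K): max(37.94, 0) = 37.94, max(-68.86, 0) = 0
Node 0 (S = 130): V_0 = e^(−0.12)·[0.5565·37.9372 + 0.4435·0.0000] = 18.7251

18.73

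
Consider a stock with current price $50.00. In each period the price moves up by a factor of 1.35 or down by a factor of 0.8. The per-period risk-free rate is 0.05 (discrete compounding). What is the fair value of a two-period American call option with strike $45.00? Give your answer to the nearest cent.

$12.69

Risk-neutral probability p = (1 + 0.05 − 0.8)/(1.35 − 0.8) = 0.2500/0.5500 = 0.4545
Terminal stock prices: S_uu = 91.13, S_ud = 54, S_dd = 32
Terminal payoffs (S − K): max(46.13, 0) = 46.13, max(9, 0) = 9, max(-13, 0) = 0
Node u (S = 67.5): continuation = 1/1.05·[0.4545·46.1250 + 0.5455·9.0000] = 24.6429; exercise value = 22.5000 ≤ continuation, so V_u = 24.6429
Node d (S = 40): continuation = 1/1.05·[0.4545·9.0000 + 0.5455·0.0000] = 3.8961; exercise value = 0.0000 ≤ continuation, so V_d = 3.8961
Node 0 (S = 50): continuation = 1/1.05·[0.4545·24.6429 + 0.5455·3.8961] = 12.6919; exercise value = 5.0000 ≤ continuation, so V_0 = 12.6919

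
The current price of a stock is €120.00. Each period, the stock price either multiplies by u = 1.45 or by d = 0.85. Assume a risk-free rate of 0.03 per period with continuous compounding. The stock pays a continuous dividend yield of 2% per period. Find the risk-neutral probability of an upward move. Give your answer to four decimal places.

Per-period risk-free factor R = e^0.03 = 1.0305; dividend-adjusted growth = e^(0.03−0.02) = 1.0101.
Risk-neutral probability p = (1.0101 − 0.85)/(1.45 − 0.85) = 0.1601/0.6000 = 0.2668

p = 0.2668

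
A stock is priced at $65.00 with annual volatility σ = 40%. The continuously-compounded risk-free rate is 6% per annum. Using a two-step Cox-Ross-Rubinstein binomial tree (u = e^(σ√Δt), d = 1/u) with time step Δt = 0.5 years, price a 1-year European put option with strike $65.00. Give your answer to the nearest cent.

$7.07

CRR parameters: u = e^(σ√Δt) = e^(0.4·√0.5) = 1.3269, d = 1/u = 0.7536
Per-period rate: rΔt = 0.06·0.5 = 0.03, so R = e^0.03 = 1.0305
Risk-neutral probability p = (e^0.03 − 0.7536)/(1.3269 − 0.7536) = 0.2768/0.5733 = 0.4829
Terminal stock prices: S_uu = 114.4, S_ud = 65, S_dd = 36.92
Terminal payoffs (K − S): max(-49.44, 0) = 0, max(0, 0) = 0, max(28.08, 0) = 28.08
Node u (S = 86.25): V_u = e^(−0.03)·[0.4829·0.0000 + 0.5171·0.0000] = 0.0000
Node d (S = 48.99): V_d = e^(−0.03)·[0.4829·0.0000 + 0.5171·28.0819] = 14.0925
Node 0 (S = 65): V_0 = e^(−0.03)·[0.4829·0.0000 + 0.5171·14.0925] = 7.0721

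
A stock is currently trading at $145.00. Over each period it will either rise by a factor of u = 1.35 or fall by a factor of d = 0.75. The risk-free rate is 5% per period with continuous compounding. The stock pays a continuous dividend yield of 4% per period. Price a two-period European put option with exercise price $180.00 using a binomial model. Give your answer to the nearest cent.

Per-period risk-free factor R = e^0.05 = 1.0513; dividend-adjusted growth = e^(0.05−0.04) = 1.0101.
Risk-neutral probability p = (1.0101 − 0.75)/(1.35 − 0.75) = 0.2601/0.6000 = 0.4334
Terminal stock prices: S_uu = 264.3, S_ud = 146.8, S_dd = 81.56
Terminal payoffs (K − S): max(-84.26, 0) = 0, max(33.19, 0) = 33.19, max(98.44, 0) = 98.44
Node u (S = 195.8): V_u = e^(−0.05)·[0.4334·0.0000 + 0.5666·33.1875] = 17.8864
Node d (S = 108.8): V_d = e^(−0.05)·[0.4334·33.1875 + 0.5666·98.4375] = 66.7354
Node 0 (S = 145): V_0 = e^(−0.05)·[0.4334·17.8864 + 0.5666·66.7354] = 43.3413

$43.34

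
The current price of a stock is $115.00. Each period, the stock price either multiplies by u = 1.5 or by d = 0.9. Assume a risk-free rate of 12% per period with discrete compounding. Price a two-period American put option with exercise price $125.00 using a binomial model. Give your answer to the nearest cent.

$12.16

Risk-neutral probability p = (1 + 0.12 − 0.9)/(1.5 − 0.9) = 0.2200/0.6000 = 0.3667
Terminal stock prices: S_uu = 258.8, S_ud = 155.2, S_dd = 93.15
Terminal payoffs (K − S): max(-133.8, 0) = 0, max(-30.25, 0) = 0, max(31.85, 0) = 31.85
Node u (S = 172.5): continuation = 1/1.12·[0.3667·0.0000 + 0.6333·0.0000] = 0.0000; exercise value = 0.0000 ≤ continuation, so V_u = 0.0000
Node d (S = 103.5): continuation = 1/1.12·[0.3667·0.0000 + 0.6333·31.8500] = 18.0104; exercise value = 21.5000 > continuation, so V_d = 21.5000 (exercise)
Node 0 (S = 115): continuation = 1/1.12·[0.3667·0.0000 + 0.6333·21.5000] = 12.1577; exercise value = 10.0000 ≤ continuation, so V_0 = 12.1577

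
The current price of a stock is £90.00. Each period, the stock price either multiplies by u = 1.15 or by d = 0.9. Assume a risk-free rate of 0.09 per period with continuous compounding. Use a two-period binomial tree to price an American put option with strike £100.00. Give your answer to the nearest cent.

£10.00

Risk-neutral probability p = (e^0.09 − 0.9)/(1.15 − 0.9) = 0.1942/0.2500 = 0.7767
Terminal stock prices: S_uu = 119, S_ud = 93.15, S_dd = 72.9
Terminal payoffs (K − S): max(-19.02, 0) = 0, max(6.85, 0) = 6.85, max(27.1, 0) = 27.1
Node u (S = 103.5): continuation = e^(−0.09)·[0.7767·0.0000 + 0.2233·6.8500] = 1.3980; exercise value = 0.0000 ≤ continuation, so V_u = 1.3980
Node d (S = 81): continuation = e^(−0.09)·[0.7767·6.8500 + 0.2233·27.1000] = 10.3931; exercise value = 19.0000 > continuation, so V_d = 19.0000 (exercise)
Node 0 (S = 90): continuation = e^(−0.09)·[0.7767·1.3980 + 0.2233·19.0000] = 4.8699; exercise value = 10.0000 > continuation, so V_0 = 10.0000 (exercise)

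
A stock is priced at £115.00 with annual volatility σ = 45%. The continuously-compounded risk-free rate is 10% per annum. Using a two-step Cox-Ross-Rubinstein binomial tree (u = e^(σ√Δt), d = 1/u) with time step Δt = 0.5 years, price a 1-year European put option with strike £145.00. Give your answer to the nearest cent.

CRR parameters: u = e^(σ√Δt) = e^(0.45·√0.5) = 1.3746, d = 1/u = 0.7275
Per-period rate: rΔt = 0.1·0.5 = 0.05, so R = e^0.05 = 1.0513
Risk-neutral probability p = (e^0.05 − 0.7275)/(1.3746 − 0.7275) = 0.3238/0.6472 = 0.5003
Terminal stock prices: S_uu = 217.3, S_ud = 115, S_dd = 60.86
Terminal payoffs (K − S): max(-72.31, 0) = 0, max(30, 0) = 30, max(84.14, 0) = 84.14
Node u (S = 158.1): V_u = e^(−0.05)·[0.5003·0.0000 + 0.4997·30.0000] = 14.2589
Node d (S = 83.66): V_d = e^(−0.05)·[0.5003·30.0000 + 0.4997·84.1424] = 54.2705
Node 0 (S = 115): V_0 = e^(−0.05)·[0.5003·14.2589 + 0.4997·54.2705] = 32.5808

£32.58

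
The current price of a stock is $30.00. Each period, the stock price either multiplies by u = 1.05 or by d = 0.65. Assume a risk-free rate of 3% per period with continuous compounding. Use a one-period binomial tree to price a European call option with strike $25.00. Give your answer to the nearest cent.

Risk-neutral probability p = (e^0.03 − 0.65)/(1.05 − 0.65) = 0.3805/0.4000 = 0.9511
Terminal stock prices: S_u = 31.5, S_d = 19.5
Terminal payoffs (S − K): max(6.5, 0) = 6.5, max(-5.5, 0) = 0
Node 0 (S = 30): V_0 = e^(−0.03)·[0.9511·6.5000 + 0.0489·0.0000] = 5.9997

$6.00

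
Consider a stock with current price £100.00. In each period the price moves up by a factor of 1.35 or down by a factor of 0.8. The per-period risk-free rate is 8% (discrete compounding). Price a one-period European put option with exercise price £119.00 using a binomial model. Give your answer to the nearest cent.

£17.73

Risk-neutral probability p = (1 + 0.08 − 0.8)/(1.35 − 0.8) = 0.2800/0.5500 = 0.5091
Terminal stock prices: S_u = 135, S_d = 80
Terminal payoffs (K − S): max(-16, 0) = 0, max(39, 0) = 39
Node 0 (S = 100): V_0 = 1/1.08·[0.5091·0.0000 + 0.4909·39.0000] = 17.7273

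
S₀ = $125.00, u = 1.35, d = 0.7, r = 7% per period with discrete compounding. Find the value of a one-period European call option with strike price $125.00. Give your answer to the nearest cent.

Risk-neutral probability p = (1 + 0.07 − 0.7)/(1.35 − 0.7) = 0.3700/0.6500 = 0.5692
Terminal stock prices: S_u = 168.8, S_d = 87.5
Terminal payoffs (S − K): max(43.75, 0) = 43.75, max(-37.5, 0) = 0
Node 0 (S = 125): V_0 = 1/1.07·[0.5692·43.7500 + 0.4308·0.0000] = 23.2746

$23.27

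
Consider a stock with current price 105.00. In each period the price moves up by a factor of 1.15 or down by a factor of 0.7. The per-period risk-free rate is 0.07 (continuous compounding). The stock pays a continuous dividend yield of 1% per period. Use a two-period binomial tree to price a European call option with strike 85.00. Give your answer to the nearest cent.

Per-period risk-free factor R = e^0.07 = 1.0725; dividend-adjusted growth = e^(0.07−0.01) = 1.0618.
Risk-neutral probability p = (1.0618 − 0.7)/(1.15 − 0.7) = 0.3618/0.4500 = 0.8041
Terminal stock prices: S_uu = 138.9, S_ud = 84.52, S_dd = 51.45
Terminal payoffs (S − K): max(53.86, 0) = 53.86, max(-0.475, 0) = 0, max(-33.55, 0) = 0
Node u (S = 120.7): V_u = e^(−0.07)·[0.8041·53.8625 + 0.1959·0.0000] = 40.3818
Node d (S = 73.5): V_d = e^(−0.07)·[0.8041·0.0000 + 0.1959·0.0000] = 0.0000
Node 0 (S = 105): V_0 = e^(−0.07)·[0.8041·40.3818 + 0.1959·0.0000] = 30.2751

30.28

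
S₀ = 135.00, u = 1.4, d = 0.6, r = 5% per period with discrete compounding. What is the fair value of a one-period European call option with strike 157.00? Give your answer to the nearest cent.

Risk-neutral probability p = (1 + 0.05 − 0.6)/(1.4 − 0.6) = 0.4500/0.8000 = 0.5625
Terminal stock prices: S_u = 189, S_d = 81
Terminal payoffs (S − K): max(32, 0) = 32, max(-76, 0) = 0
Node 0 (S = 135): V_0 = 1/1.05·[0.5625·32.0000 + 0.4375·0.0000] = 17.1429

17.14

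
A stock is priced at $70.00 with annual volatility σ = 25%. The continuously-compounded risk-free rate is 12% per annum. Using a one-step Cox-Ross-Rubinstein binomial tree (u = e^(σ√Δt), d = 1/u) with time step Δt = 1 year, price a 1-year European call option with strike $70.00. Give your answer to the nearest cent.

$12.17

CRR parameters: u = e^(σ√Δt) = e^(0.25·√1) = 1.2840, d = 1/u = 0.7788
Per-period rate: rΔt = 0.12·1 = 0.12, so R = e^0.12 = 1.1275
Risk-neutral probability p = (e^0.12 − 0.7788)/(1.2840 − 0.7788) = 0.3487/0.5052 = 0.6902
Terminal stock prices: S_u = 89.88, S_d = 54.52
Terminal payoffs (S − K): max(19.88, 0) = 19.88, max(-15.48, 0) = 0
Node 0 (S = 70): V_0 = e^(−0.12)·[0.6902·19.8818 + 0.3098·0.0000] = 12.1703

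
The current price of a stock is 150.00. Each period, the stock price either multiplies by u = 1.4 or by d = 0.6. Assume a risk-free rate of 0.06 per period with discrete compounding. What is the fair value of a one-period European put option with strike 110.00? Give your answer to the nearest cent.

Risk-neutral probability p = (1 + 0.06 − 0.6)/(1.4 − 0.6) = 0.4600/0.8000 = 0.5750
Terminal stock prices: S_u = 210, S_d = 90
Terminal payoffs (K − S): max(-100, 0) = 0, max(20, 0) = 20
Node 0 (S = 150): V_0 = 1/1.06·[0.5750·0.0000 + 0.4250·20.0000] = 8.0189

8.02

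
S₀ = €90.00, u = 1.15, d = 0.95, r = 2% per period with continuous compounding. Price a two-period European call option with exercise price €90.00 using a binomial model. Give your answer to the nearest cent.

€7.08

Risk-neutral probability p = (e^0.02 − 0.95)/(1.15 − 0.95) = 0.0702/0.2000 = 0.3510
Terminal stock prices: S_uu = 119, S_ud = 98.32, S_dd = 81.22
Terminal payoffs (S − K): max(29.02, 0) = 29.02, max(8.325, 0) = 8.325, max(-8.775, 0) = 0
Node u (S = 103.5): V_u = e^(−0.02)·[0.3510·29.0250 + 0.6490·8.3250] = 15.2821
Node d (S = 85.5): V_d = e^(−0.02)·[0.3510·8.3250 + 0.6490·0.0000] = 2.8643
Node 0 (S = 90): V_0 = e^(−0.02)·[0.3510·15.2821 + 0.6490·2.8643] = 7.0800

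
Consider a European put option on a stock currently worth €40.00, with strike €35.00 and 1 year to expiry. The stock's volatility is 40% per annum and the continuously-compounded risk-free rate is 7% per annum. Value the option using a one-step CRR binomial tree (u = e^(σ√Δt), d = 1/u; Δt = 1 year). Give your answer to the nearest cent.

CRR parameters: u = e^(σ√Δt) = e^(0.4·√1) = 1.4918, d = 1/u = 0.6703
Per-period rate: rΔt = 0.07·1 = 0.07, so R = e^0.07 = 1.0725
Risk-neutral probability p = (e^0.07 − 0.6703)/(1.4918 − 0.6703) = 0.4022/0.8215 = 0.4896
Terminal stock prices: S_u = 59.67, S_d = 26.81
Terminal payoffs (K − S): max(-24.67, 0) = 0, max(8.187, 0) = 8.187
Node 0 (S = 40): V_0 = e^(−0.07)·[0.4896·0.0000 + 0.5104·8.1872] = 3.8964

€3.90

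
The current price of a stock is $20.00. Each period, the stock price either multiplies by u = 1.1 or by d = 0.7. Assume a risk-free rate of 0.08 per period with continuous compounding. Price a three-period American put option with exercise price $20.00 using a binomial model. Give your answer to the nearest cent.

Risk-neutral probability p = (e^0.08 − 0.7)/(1.1 − 0.7) = 0.3833/0.4000 = 0.9582
Terminal stock prices: S_uuu = 26.62, S_uud = 16.94, S_udd = 10.78, S_ddd = 6.86
Terminal payoffs (K − S): max(-6.62, 0) = 0, max(3.06, 0) = 3.06, max(9.22, 0) = 9.22, max(13.14, 0) = 13.14
Node uu (S = 24.2): continuation = e^(−0.08)·[0.9582·0.0000 + 0.0418·3.0600] = 0.1180; exercise value = 0.0000 ≤ continuation, so V_uu = 0.1180
Node ud (S = 15.4): continuation = e^(−0.08)·[0.9582·3.0600 + 0.0418·9.2200] = 3.0623; exercise value = 4.6000 > continuation, so V_ud = 4.6000 (exercise)
Node dd (S = 9.8): continuation = e^(−0.08)·[0.9582·9.2200 + 0.0418·13.1400] = 8.6623; exercise value = 10.2000 > continuation, so V_dd = 10.2000 (exercise)
Node u (S = 22): continuation = e^(−0.08)·[0.9582·0.1180 + 0.0418·4.6000] = 0.2818; exercise value = 0.0000 ≤ continuation, so V_u = 0.2818
Node d (S = 14): continuation = e^(−0.08)·[0.9582·4.6000 + 0.0418·10.2000] = 4.4623; exercise value = 6.0000 > continuation, so V_d = 6.0000 (exercise)
Node 0 (S = 20): continuation = e^(−0.08)·[0.9582·0.2818 + 0.0418·6.0000] = 0.4807; exercise value = 0.0000 ≤ continuation, so V_0 = 0.4807

$0.48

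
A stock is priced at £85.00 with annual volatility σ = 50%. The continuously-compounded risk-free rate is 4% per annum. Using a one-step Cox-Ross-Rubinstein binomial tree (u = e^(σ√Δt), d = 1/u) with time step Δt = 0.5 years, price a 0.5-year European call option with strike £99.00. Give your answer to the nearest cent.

CRR parameters: u = e^(σ√Δt) = e^(0.5·√0.5) = 1.4241, d = 1/u = 0.7022
Per-period rate: rΔt = 0.04·0.5 = 0.02, so R = e^0.02 = 1.0202
Risk-neutral probability p = (e^0.02 − 0.7022)/(1.4241 − 0.7022) = 0.3180/0.7219 = 0.4405
Terminal stock prices: S_u = 121.1, S_d = 59.69
Terminal payoffs (S − K): max(22.05, 0) = 22.05, max(-39.31, 0) = 0
Node 0 (S = 85): V_0 = e^(−0.02)·[0.4405·22.0501 + 0.5595·0.0000] = 9.5208

£9.52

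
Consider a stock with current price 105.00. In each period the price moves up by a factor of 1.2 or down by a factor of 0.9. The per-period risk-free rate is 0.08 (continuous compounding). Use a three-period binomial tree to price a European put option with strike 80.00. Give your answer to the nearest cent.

0.16

Risk-neutral probability p = (e^0.08 − 0.9)/(1.2 − 0.9) = 0.1833/0.3000 = 0.6110
Terminal stock prices: S_uuu = 181.4, S_uud = 136.1, S_udd = 102.1, S_ddd = 76.55
Terminal payoffs (K − S): max(-101.4, 0) = 0, max(-56.08, 0) = 0, max(-22.06, 0) = 0, max(3.455, 0) = 3.455
Node uu (S = 151.2): V_uu = e^(−0.08)·[0.6110·0.0000 + 0.3890·0.0000] = 0.0000
Node ud (S = 113.4): V_ud = e^(−0.08)·[0.6110·0.0000 + 0.3890·0.0000] = 0.0000
Node dd (S = 85.05): V_dd = e^(−0.08)·[0.6110·0.0000 + 0.3890·3.4550] = 1.2408
Node u (S = 126): V_u = e^(−0.08)·[0.6110·0.0000 + 0.3890·0.0000] = 0.0000
Node d (S = 94.5): V_d = e^(−0.08)·[0.6110·0.0000 + 0.3890·1.2408] = 0.4456
Node 0 (S = 105): V_0 = e^(−0.08)·[0.6110·0.0000 + 0.3890·0.4456] = 0.1600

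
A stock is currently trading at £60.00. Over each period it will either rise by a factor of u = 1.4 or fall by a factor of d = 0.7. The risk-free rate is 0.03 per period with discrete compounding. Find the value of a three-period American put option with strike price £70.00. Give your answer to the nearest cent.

£17.85

Risk-neutral probability p = (1 + 0.03 − 0.7)/(1.4 − 0.7) = 0.3300/0.7000 = 0.4714
Terminal stock prices: S_uuu = 164.6, S_uud = 82.32, S_udd = 41.16, S_ddd = 20.58
Terminal payoffs (K − S): max(-94.64, 0) = 0, max(-12.32, 0) = 0, max(28.84, 0) = 28.84, max(49.42, 0) = 49.42
Node uu (S = 117.6): continuation = 1/1.03·[0.4714·0.0000 + 0.5286·0.0000] = 0.0000; exercise value = 0.0000 ≤ continuation, so V_uu = 0.0000
Node ud (S = 58.8): continuation = 1/1.03·[0.4714·0.0000 + 0.5286·28.8400] = 14.8000; exercise value = 11.2000 ≤ continuation, so V_ud = 14.8000
Node dd (S = 29.4): continuation = 1/1.03·[0.4714·28.8400 + 0.5286·49.4200] = 38.5612; exercise value = 40.6000 > continuation, so V_dd = 40.6000 (exercise)
Node u (S = 84): continuation = 1/1.03·[0.4714·0.0000 + 0.5286·14.8000] = 7.5950; exercise value = 0.0000 ≤ continuation, so V_u = 7.5950
Node d (S = 42): continuation = 1/1.03·[0.4714·14.8000 + 0.5286·40.6000] = 27.6089; exercise value = 28.0000 > continuation, so V_d = 28.0000 (exercise)
Node 0 (S = 60): continuation = 1/1.03·[0.4714·7.5950 + 0.5286·28.0000] = 17.8451; exercise value = 10.0000 ≤ continuation, so V_0 = 17.8451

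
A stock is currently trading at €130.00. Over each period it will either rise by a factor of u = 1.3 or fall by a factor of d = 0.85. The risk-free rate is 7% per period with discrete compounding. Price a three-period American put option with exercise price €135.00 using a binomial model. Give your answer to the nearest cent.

Risk-neutral probability p = (1 + 0.07 − 0.85)/(1.3 − 0.85) = 0.2200/0.4500 = 0.4889
Terminal stock prices: S_uuu = 285.6, S_uud = 186.7, S_udd = 122.1, S_ddd = 79.84
Terminal payoffs (K − S): max(-150.6, 0) = 0, max(-51.75, 0) = 0, max(12.9, 0) = 12.9, max(55.16, 0) = 55.16
Node uu (S = 219.7): continuation = 1/1.07·[0.4889·0.0000 + 0.5111·0.0000] = 0.0000; exercise value = 0.0000 ≤ continuation, so V_uu = 0.0000
Node ud (S = 143.7): continuation = 1/1.07·[0.4889·0.0000 + 0.5111·12.8975] = 6.1608; exercise value = 0.0000 ≤ continuation, so V_ud = 6.1608
Node dd (S = 93.92): continuation = 1/1.07·[0.4889·12.8975 + 0.5111·55.1638] = 32.2432; exercise value = 41.0750 > continuation, so V_dd = 41.0750 (exercise)
Node u (S = 169): continuation = 1/1.07·[0.4889·0.0000 + 0.5111·6.1608] = 2.9429; exercise value = 0.0000 ≤ continuation, so V_u = 2.9429
Node d (S = 110.5): continuation = 1/1.07·[0.4889·6.1608 + 0.5111·41.0750] = 22.4354; exercise value = 24.5000 > continuation, so V_d = 24.5000 (exercise)
Node 0 (S = 130): continuation = 1/1.07·[0.4889·2.9429 + 0.5111·24.5000] = 13.0476; exercise value = 5.0000 ≤ continuation, so V_0 = 13.0476

€13.05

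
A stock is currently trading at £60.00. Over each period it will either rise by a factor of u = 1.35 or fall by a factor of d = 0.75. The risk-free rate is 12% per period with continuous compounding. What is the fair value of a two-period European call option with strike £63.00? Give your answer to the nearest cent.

Risk-neutral probability p = (e^0.12 − 0.75)/(1.35 − 0.75) = 0.3775/0.6000 = 0.6292
Terminal stock prices: S_uu = 109.4, S_ud = 60.75, S_dd = 33.75
Terminal payoffs (S − K): max(46.35, 0) = 46.35, max(-2.25, 0) = 0, max(-29.25, 0) = 0
Node u (S = 81): V_u = e^(−0.12)·[0.6292·46.3500 + 0.3708·0.0000] = 25.8640
Node d (S = 45): V_d = e^(−0.12)·[0.6292·0.0000 + 0.3708·0.0000] = 0.0000
Node 0 (S = 60): V_0 = e^(−0.12)·[0.6292·25.8640 + 0.3708·0.0000] = 14.4326

£14.43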